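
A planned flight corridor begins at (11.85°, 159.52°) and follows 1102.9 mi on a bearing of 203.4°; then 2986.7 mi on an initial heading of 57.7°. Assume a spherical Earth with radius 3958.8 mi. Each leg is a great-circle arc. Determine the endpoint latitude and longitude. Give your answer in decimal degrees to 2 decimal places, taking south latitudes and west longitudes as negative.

latitude 19.23°, longitude -168.94°

Apply the spherical direct solution leg by leg, carrying full precision between legs.
Leg 1: from (11.85°, 159.52°), δ = 1102.9/3958.8 = 0.278595 rad, θ = 203.4° → φ = -2.84°, λ = 153.24°.
Leg 2: from (-2.84°, 153.24°), δ = 2986.7/3958.8 = 0.754446 rad, θ = 57.7° → φ = 19.23°, λ = -168.94°.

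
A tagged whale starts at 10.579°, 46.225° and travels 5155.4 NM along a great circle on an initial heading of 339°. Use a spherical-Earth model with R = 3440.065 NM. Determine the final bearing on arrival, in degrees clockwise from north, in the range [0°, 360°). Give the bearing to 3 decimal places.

Central angle δ = d/R = 1.498634 rad.
Converting: φ₁ = 0.184638 rad, θ = 5.916666 rad.
Destination latitude: φ₂ = arcsin( sin φ₁ cos δ + cos φ₁ sin δ cos θ ) = arcsin(0.928560) = 68.212°.
Δλ = atan2( sin θ sin δ cos φ₁ , cos δ − sin φ₁ sin φ₂ ) = atan2(-0.351360, -0.098376) = -1.843793 rad = -105.642°.
λ₂ = 46.225° + -105.642° = -59.417°.
The forward bearing on arrival equals the back-azimuth from the destination plus 180°.
Back-azimuth from P₂ (68.212°, -59.417°) to P₁ (10.579°, 46.225°), with Δλ' = λ₁ − λ₂ = 105.642°: atan2( sin Δλ' cos φ₁ , cos φ₂ sin φ₁ − sin φ₂ cos φ₁ cos Δλ' ) = 71.635°.
Final bearing = (71.635° + 180°) mod 360° = 251.635°.

final bearing 251.635°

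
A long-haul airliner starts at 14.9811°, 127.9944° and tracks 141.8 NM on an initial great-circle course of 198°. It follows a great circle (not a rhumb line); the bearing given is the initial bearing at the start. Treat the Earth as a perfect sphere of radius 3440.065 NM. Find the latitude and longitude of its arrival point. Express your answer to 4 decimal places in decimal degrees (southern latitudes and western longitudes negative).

latitude 12.7338°, longitude 127.2464°

δ = 141.8/3440.065 = 0.041220 rad (2.3617°).
With φ₁ = 14.9811° = 0.261470 rad and θ = 198° = 3.455752 rad:
sin φ₂ = sin φ₁ cos δ + cos φ₁ sin δ cos θ = (0.258500)(0.999151) + (0.966011)(0.041208)(-0.951057) = 0.220421
φ₂ = asin(0.220421) = 0.222246 rad = 12.7338°.
Δλ = atan2( sin θ sin δ cos φ₁ , cos δ − sin φ₁ sin φ₂ ) = atan2(-0.012301, 0.942172) = -0.013056 rad = -0.7480°.
λ₂ = 127.9944° + -0.7480° = 127.2464°.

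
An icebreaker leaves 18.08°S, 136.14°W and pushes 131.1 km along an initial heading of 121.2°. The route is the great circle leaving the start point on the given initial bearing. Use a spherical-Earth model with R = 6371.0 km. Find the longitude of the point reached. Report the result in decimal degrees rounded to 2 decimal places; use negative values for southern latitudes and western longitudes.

longitude -135.08°

Angular distance δ = d/R = 131.1 / 6371 = 0.020578 rad.
Start latitude φ₁ = -0.315556 rad; initial bearing θ = 2.115339 rad.
sin φ₂ = sin φ₁ cos δ + cos φ₁ sin δ cos θ = (-0.310345)(0.999788) + (0.950624)(0.020576)(-0.518027) = -0.320412
φ₂ = asin(-0.320412) = -0.326164 rad = -18.69°.
Then Δλ = atan2(0.016731, 0.900350) = 0.018581 rad, from sin θ sin δ cos φ₁ over cos δ − sin φ₁ sin φ₂.
Hence λ₂ = -136.14° + 1.06° = -135.08°.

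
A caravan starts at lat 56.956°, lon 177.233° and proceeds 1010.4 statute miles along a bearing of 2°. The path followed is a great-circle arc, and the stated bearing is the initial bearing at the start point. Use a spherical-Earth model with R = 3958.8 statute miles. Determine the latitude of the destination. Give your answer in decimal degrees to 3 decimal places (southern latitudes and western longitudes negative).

latitude 71.564°

The arc subtends δ = 1010.4/3958.8 = 0.255229 rad at the centre.
Converting: φ₁ = 0.994070 rad, θ = 0.034907 rad.
sin φ₂ = sin φ₁ cos δ + cos φ₁ sin δ cos θ = (0.838252)(0.967606) + (0.545283)(0.252467)(0.999391) = 0.948679
φ₂ = asin(0.948679) = 1.249033 rad = 71.564°.
Then Δλ = atan2(0.004804, 0.172373) = 0.027865 rad, from sin θ sin δ cos φ₁ over cos δ − sin φ₁ sin φ₂.
λ₂ = λ₁ + Δλ = 178.830°.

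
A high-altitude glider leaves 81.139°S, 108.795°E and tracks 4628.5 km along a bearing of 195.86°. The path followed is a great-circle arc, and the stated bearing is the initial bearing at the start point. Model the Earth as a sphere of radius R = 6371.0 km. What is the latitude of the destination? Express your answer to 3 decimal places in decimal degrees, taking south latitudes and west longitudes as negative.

The arc subtends δ = 4628.5/6371 = 0.726495 rad at the centre.
With φ₁ = -81.139° = -1.416143 rad and θ = 195.86° = 3.418402 rad:
Destination latitude: φ₂ = arcsin( sin φ₁ cos δ + cos φ₁ sin δ cos θ ) = arcsin(-0.837011) = -56.826°.
Then Δλ = atan2(-0.027963, -0.079514) = -2.803428 rad, from sin θ sin δ cos φ₁ over cos δ − sin φ₁ sin φ₂.
Hence λ₂ = 108.795° + -160.625° = -51.830°.

latitude -56.826°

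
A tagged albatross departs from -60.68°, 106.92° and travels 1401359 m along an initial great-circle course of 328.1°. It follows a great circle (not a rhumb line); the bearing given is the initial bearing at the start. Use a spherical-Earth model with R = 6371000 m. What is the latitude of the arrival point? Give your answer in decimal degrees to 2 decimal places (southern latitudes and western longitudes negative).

The arc subtends δ = 1401359/6371000 = 0.219959 rad at the centre.
With φ₁ = -60.68° = -1.059066 rad and θ = 328.1° = 5.726425 rad:
Applying the spherical law of cosines for sides, sin φ₂ = sin φ₁ cos δ + cos φ₁ sin δ cos θ = -0.760183, so φ₂ = -49.48°.
Δλ = atan2( sin θ sin δ cos φ₁ , cos δ − sin φ₁ sin φ₂ ) = atan2(-0.056461, 0.313104) = -0.178409 rad = -10.22°.
Hence λ₂ = 106.92° + -10.22° = 96.70°.

latitude -49.48°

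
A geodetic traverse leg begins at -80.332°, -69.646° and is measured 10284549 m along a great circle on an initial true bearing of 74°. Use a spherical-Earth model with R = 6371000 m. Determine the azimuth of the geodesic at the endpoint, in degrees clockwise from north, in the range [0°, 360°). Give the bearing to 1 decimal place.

final bearing 9.3°

Angular distance δ = d/R = 10284549 / 6371000 = 1.614275 rad.
With φ₁ = -80.332° = -1.402058 rad and θ = 74° = 1.291544 rad:
Destination latitude: φ₂ = arcsin( sin φ₁ cos δ + cos φ₁ sin δ cos θ ) = arcsin(0.089095) = 5.112°.
Δλ = atan2( sin θ sin δ cos φ₁ , cos δ − sin φ₁ sin φ₂ ) = atan2(0.161281, 0.044364) = 1.302363 rad = 74.620°.
λ₂ = λ₁ + Δλ = 4.974°.
The forward bearing on arrival equals the back-azimuth from the destination plus 180°.
Back-azimuth from P₂ (5.1°, 5.0°) to P₁ (-80.3°, -69.6°), with Δλ' = λ₁ − λ₂ = -74.6°: atan2( sin Δλ' cos φ₁ , cos φ₂ sin φ₁ − sin φ₂ cos φ₁ cos Δλ' ) = 189.3°.
Final bearing = (189.3° + 180°) mod 360° = 9.3°.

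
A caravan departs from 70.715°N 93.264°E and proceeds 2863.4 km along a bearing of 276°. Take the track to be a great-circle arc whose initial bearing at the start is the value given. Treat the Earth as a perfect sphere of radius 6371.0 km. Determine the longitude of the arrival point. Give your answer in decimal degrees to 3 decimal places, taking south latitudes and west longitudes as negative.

longitude 33.772°

The arc subtends δ = 2863.4/6371 = 0.449443 rad at the centre.
Start latitude φ₁ = 1.234210 rad; initial bearing θ = 4.817109 rad.
sin φ₂ = sin φ₁ cos δ + cos φ₁ sin δ cos θ = (0.943887)(0.900689) + (0.330267)(0.434464)(0.104528) = 0.865148
φ₂ = asin(0.865148) = 1.045446 rad = 59.900°.
Δλ = atan2( sin θ sin δ cos φ₁ , cos δ − sin φ₁ sin φ₂ ) = atan2(-0.142703, 0.084087) = -1.038323 rad = -59.492°.
λ₂ = λ₁ + Δλ = 33.772°.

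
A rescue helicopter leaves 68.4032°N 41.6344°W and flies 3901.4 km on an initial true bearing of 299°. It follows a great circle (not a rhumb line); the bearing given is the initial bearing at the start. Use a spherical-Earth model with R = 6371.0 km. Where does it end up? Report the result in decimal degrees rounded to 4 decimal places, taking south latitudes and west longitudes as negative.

latitude 59.7021°, longitude -126.8497°

δ = 3901.4/6371 = 0.612369 rad (35.0861°).
With φ₁ = 68.4032° = 1.193861 rad and θ = 299° = 5.218534 rad:
Destination latitude: φ₂ = arcsin( sin φ₁ cos δ + cos φ₁ sin δ cos θ ) = arcsin(0.863414) = 59.7021°.
Then Δλ = atan2(-0.185044, 0.015489) = -1.487287 rad, from sin θ sin δ cos φ₁ over cos δ − sin φ₁ sin φ₂.
λ₂ = λ₁ + Δλ = -126.8497°.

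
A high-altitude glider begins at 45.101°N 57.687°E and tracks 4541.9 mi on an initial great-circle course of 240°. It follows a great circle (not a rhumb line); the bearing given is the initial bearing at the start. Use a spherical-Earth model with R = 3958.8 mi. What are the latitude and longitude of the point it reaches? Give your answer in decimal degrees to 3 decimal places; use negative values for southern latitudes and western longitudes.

Angular distance δ = d/R = 4541.9 / 3958.8 = 1.147292 rad.
Start latitude φ₁ = 0.787161 rad; initial bearing θ = 4.188790 rad.
sin φ₂ = sin φ₁ cos δ + cos φ₁ sin δ cos θ = (0.708352)(0.410958) + (0.705859)(0.911654)(-0.500000) = -0.030647
φ₂ = asin(-0.030647) = -0.030652 rad = -1.756°.
For the longitude increment, Δλ = atan2( sin θ sin δ cos φ₁, cos δ − sin φ₁ sin φ₂ ) = atan2(-0.557287, 0.432667) = -52.175°.
Hence λ₂ = 57.687° + -52.175° = 5.512°.

latitude -1.756°, longitude 5.512°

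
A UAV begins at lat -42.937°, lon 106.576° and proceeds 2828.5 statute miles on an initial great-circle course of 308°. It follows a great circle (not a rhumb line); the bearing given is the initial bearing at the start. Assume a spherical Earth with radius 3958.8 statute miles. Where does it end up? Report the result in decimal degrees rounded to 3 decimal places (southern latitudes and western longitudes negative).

latitude -12.666°, longitude 74.624°

Central angle δ = d/R = 0.714484 rad.
With φ₁ = -42.937° = -0.749392 rad and θ = 308° = 5.375614 rad:
Destination latitude: φ₂ = arcsin( sin φ₁ cos δ + cos φ₁ sin δ cos θ ) = arcsin(-0.219266) = -12.666°.
Then Δλ = atan2(-0.378004, 0.606069) = -0.557663 rad, from sin θ sin δ cos φ₁ over cos δ − sin φ₁ sin φ₂.
λ₂ = 106.576° + -31.952° = 74.624°.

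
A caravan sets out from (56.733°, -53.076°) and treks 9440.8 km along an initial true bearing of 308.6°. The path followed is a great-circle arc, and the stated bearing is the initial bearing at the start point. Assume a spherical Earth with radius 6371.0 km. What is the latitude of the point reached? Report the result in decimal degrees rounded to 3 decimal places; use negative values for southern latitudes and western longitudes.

latitude 24.529°

Angular distance δ = d/R = 9440.8 / 6371 = 1.481840 rad.
Start latitude φ₁ = 0.990178 rad; initial bearing θ = 5.386086 rad.
sin φ₂ = sin φ₁ cos δ + cos φ₁ sin δ cos θ = (0.836123)(0.088839) + (0.548541)(0.996046)(0.623880) = 0.415151
φ₂ = asin(0.415151) = 0.428109 rad = 24.529°.
Δλ = atan2( sin θ sin δ cos φ₁ , cos δ − sin φ₁ sin φ₂ ) = atan2(-0.427001, -0.258278) = -2.114786 rad = -121.168°.
λ₂ = -53.076° + -121.168° = -174.244°.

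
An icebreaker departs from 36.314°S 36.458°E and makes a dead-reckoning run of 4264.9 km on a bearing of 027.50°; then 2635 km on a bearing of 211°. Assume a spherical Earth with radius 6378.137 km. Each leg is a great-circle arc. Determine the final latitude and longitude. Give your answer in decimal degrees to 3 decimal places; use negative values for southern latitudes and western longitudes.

latitude -21.335°, longitude 40.270°

Apply the spherical direct solution leg by leg, carrying full precision between legs.
Leg 1: from (-36.314°, 36.458°), δ = 4264.9/6378.137 = 0.668675 rad, θ = 27.5° → φ = -1.236°, λ = 53.096°.
Leg 2: from (-1.236°, 53.096°), δ = 2635/6378.137 = 0.413130 rad, θ = 211° → φ = -21.335°, λ = 40.270°.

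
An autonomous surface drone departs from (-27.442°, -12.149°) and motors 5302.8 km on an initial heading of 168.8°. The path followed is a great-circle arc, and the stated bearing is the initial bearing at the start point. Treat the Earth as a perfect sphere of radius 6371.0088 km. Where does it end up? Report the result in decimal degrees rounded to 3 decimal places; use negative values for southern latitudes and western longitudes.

The arc subtends δ = 5302.8/6371.0088 = 0.832333 rad at the centre.
Converting: φ₁ = -0.478953 rad, θ = 2.946116 rad.
sin φ₂ = sin φ₁ cos δ + cos φ₁ sin δ cos θ = (-0.460850)(0.673152) + (0.887478)(0.739504)(-0.980955) = -0.954017
φ₂ = asin(-0.954017) = -1.266362 rad = -72.557°.
Δλ = atan2( sin θ sin δ cos φ₁ , cos δ − sin φ₁ sin φ₂ ) = atan2(0.127475, 0.233493) = 0.499725 rad = 28.632°.
λ₂ = -12.149° + 28.632° = 16.483°.

latitude -72.557°, longitude 16.483°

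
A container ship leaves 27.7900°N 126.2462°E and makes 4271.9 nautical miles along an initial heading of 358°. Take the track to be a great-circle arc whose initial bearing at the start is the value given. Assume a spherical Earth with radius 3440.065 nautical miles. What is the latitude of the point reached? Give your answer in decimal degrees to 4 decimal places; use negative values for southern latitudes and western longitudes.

latitude 80.8735°

Angular distance δ = d/R = 4271.9 / 3440.065 = 1.241808 rad.
With φ₁ = 27.7900° = 0.485027 rad and θ = 358° = 6.248279 rad:
Applying the spherical law of cosines for sides, sin φ₂ = sin φ₁ cos δ + cos φ₁ sin δ cos θ = 0.987341, so φ₂ = 80.8735°.
Δλ = atan2( sin θ sin δ cos φ₁ , cos δ − sin φ₁ sin φ₂ ) = atan2(-0.029218, -0.137244) = -2.931830 rad = -167.9815°.
λ₂ = 126.2462° + -167.9815° = -41.7353°.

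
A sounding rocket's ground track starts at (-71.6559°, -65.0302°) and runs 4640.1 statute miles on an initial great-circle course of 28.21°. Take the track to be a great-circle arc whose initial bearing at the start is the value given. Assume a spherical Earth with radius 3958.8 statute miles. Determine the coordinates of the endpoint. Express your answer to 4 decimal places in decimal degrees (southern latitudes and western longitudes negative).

The arc subtends δ = 4640.1/3958.8 = 1.172098 rad at the centre.
Converting: φ₁ = -1.250631 rad, θ = 0.492357 rad.
Applying the spherical law of cosines for sides, sin φ₂ = sin φ₁ cos δ + cos φ₁ sin δ cos θ = -0.112904, so φ₂ = -6.4827°.
Then Δλ = atan2(0.137102, 0.281053) = 0.453854 rad, from sin θ sin δ cos φ₁ over cos δ − sin φ₁ sin φ₂.
λ₂ = λ₁ + Δλ = -39.0263°.

latitude -6.4827°, longitude -39.0263°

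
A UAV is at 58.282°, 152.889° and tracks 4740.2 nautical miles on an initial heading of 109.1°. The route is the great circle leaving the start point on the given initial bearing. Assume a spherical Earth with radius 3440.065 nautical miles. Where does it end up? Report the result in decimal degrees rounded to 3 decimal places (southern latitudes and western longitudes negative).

latitude -0.333°, longitude -139.071°

Central angle δ = d/R = 1.377939 rad.
Converting: φ₁ = 1.017213 rad, θ = 1.904154 rad.
Applying the spherical law of cosines for sides, sin φ₂ = sin φ₁ cos δ + cos φ₁ sin δ cos θ = -0.005804, so φ₂ = -0.333°.
Δλ = atan2( sin θ sin δ cos φ₁ , cos δ − sin φ₁ sin φ₂ ) = atan2(0.487586, 0.196601) = 1.187524 rad = 68.040°.
λ₂ = 152.889° + 68.040° = 220.929°, normalized to (−180°, 180°] → -139.071°.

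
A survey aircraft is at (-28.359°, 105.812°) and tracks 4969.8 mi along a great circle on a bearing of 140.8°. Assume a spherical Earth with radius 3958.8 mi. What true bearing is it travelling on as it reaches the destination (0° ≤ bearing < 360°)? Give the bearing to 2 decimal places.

final bearing 66.66°

Angular distance δ = d/R = 4969.8 / 3958.8 = 1.255380 rad.
With φ₁ = -28.359° = -0.494958 rad and θ = 140.8° = 2.457424 rad:
Destination latitude: φ₂ = arcsin( sin φ₁ cos δ + cos φ₁ sin δ cos θ ) = arcsin(-0.795649) = -52.717°.
Then Δλ = atan2(0.528741, -0.067717) = 1.698176 rad, from sin θ sin δ cos φ₁ over cos δ − sin φ₁ sin φ₂.
λ₂ = 105.812° + 97.298° = 203.110°, normalized to (−180°, 180°] → -156.890°.
The forward bearing on arrival equals the back-azimuth from the destination plus 180°.
Back-azimuth from P₂ (-52.72°, -156.89°) to P₁ (-28.36°, 105.81°), with Δλ' = λ₁ − λ₂ = 262.70°: atan2( sin Δλ' cos φ₁ , cos φ₂ sin φ₁ − sin φ₂ cos φ₁ cos Δλ' ) = 246.66°.
Final bearing = (246.66° + 180°) mod 360° = 66.66°.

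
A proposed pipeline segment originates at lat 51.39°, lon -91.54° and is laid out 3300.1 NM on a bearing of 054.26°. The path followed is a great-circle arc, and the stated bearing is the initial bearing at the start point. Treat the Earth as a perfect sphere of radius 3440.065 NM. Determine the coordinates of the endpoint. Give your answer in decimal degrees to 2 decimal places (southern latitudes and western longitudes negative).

latitude 48.33°, longitude -0.21°

Angular distance δ = d/R = 3300.1 / 3440.065 = 0.959313 rad.
With φ₁ = 51.39° = 0.896925 rad and θ = 54.26° = 0.947016 rad:
sin φ₂ = sin φ₁ cos δ + cos φ₁ sin δ cos θ = (0.781412)(0.574082) + (0.624016)(0.818798)(0.584108) = 0.747040
φ₂ = asin(0.747040) = 0.843599 rad = 48.33°.
For the longitude increment, Δλ = atan2( sin θ sin δ cos φ₁, cos δ − sin φ₁ sin φ₂ ) = atan2(0.414720, -0.009664) = 91.33°.
λ₂ = λ₁ + Δλ = -0.21°.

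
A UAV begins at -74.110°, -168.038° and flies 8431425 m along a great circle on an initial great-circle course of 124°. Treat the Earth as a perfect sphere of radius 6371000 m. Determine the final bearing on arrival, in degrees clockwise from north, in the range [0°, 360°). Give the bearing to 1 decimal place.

final bearing 14.2°

Central angle δ = d/R = 1.323407 rad.
Converting: φ₁ = -1.293464 rad, θ = 2.164208 rad.
Destination latitude: φ₂ = arcsin( sin φ₁ cos δ + cos φ₁ sin δ cos θ ) = arcsin(-0.383958) = -22.579°.
For the longitude increment, Δλ = atan2( sin θ sin δ cos φ₁, cos δ − sin φ₁ sin φ₂ ) = atan2(0.220073, -0.124413) = 119.481°.
λ₂ = -168.038° + 119.481° = -48.557°.
The forward bearing on arrival equals the back-azimuth from the destination plus 180°.
Back-azimuth from P₂ (-22.6°, -48.6°) to P₁ (-74.1°, -168.0°), with Δλ' = λ₁ − λ₂ = -119.5°: atan2( sin Δλ' cos φ₁ , cos φ₂ sin φ₁ − sin φ₂ cos φ₁ cos Δλ' ) = 194.2°.
Final bearing = (194.2° + 180°) mod 360° = 14.2°.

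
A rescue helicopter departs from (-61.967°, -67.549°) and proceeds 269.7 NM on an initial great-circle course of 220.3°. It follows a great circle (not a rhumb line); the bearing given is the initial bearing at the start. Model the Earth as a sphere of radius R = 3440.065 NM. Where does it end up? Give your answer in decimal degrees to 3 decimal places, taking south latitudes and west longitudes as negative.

latitude -65.236°, longitude -74.495°

The arc subtends δ = 269.7/3440.065 = 0.078400 rad at the centre.
With φ₁ = -61.967° = -1.081528 rad and θ = 220.3° = 3.844960 rad:
sin φ₂ = sin φ₁ cos δ + cos φ₁ sin δ cos θ = (-0.882677)(0.996928) + (0.469980)(0.078319)(-0.762668) = -0.908038
φ₂ = asin(-0.908038) = -1.138577 rad = -65.236°.
Then Δλ = atan2(-0.023807, 0.195424) = -0.121227 rad, from sin θ sin δ cos φ₁ over cos δ − sin φ₁ sin φ₂.
λ₂ = λ₁ + Δλ = -74.495°.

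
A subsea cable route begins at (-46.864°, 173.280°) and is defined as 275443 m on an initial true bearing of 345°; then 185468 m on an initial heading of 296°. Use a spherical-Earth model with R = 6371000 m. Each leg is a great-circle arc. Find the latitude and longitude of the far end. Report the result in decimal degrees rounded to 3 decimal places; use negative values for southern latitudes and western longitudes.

Apply the spherical direct solution leg by leg, carrying full precision between legs.
Leg 1: from (-46.864°, 173.280°), δ = 275443/6371000 = 0.043234 rad, θ = 345° → φ = -44.468°, λ = 172.382°.
Leg 2: from (-44.468°, 172.382°), δ = 185468/6371000 = 0.029111 rad, θ = 296° → φ = -43.718°, λ = 170.307°.

latitude -43.718°, longitude 170.307°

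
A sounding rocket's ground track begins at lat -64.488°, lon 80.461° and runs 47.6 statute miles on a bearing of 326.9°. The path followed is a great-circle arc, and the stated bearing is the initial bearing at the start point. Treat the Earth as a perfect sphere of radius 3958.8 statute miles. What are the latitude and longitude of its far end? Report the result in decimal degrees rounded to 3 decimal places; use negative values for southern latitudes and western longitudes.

latitude -63.908°, longitude 79.606°

δ = 47.6/3958.8 = 0.012024 rad (0.6889°).
Converting: φ₁ = -1.125528 rad, θ = 5.705481 rad.
Destination latitude: φ₂ = arcsin( sin φ₁ cos δ + cos φ₁ sin δ cos θ ) = arcsin(-0.898092) = -63.908°.
Then Δλ = atan2(-0.002828, 0.189404) = -0.014930 rad, from sin θ sin δ cos φ₁ over cos δ − sin φ₁ sin φ₂.
λ₂ = 80.461° + -0.855° = 79.606°.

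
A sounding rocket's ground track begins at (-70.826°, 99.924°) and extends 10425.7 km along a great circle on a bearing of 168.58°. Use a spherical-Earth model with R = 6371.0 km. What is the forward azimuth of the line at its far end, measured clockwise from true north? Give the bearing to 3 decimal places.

final bearing 3.861°

The arc subtends δ = 10425.7/6371 = 1.636431 rad at the centre.
Start latitude φ₁ = -1.236147 rad; initial bearing θ = 2.942276 rad.
sin φ₂ = sin φ₁ cos δ + cos φ₁ sin δ cos θ = (-0.944526)(-0.065587) + (0.328438)(0.997847)(-0.980202) = -0.259294
φ₂ = asin(-0.259294) = -0.262291 rad = -15.028°.
Δλ = atan2( sin θ sin δ cos φ₁ , cos δ − sin φ₁ sin φ₂ ) = atan2(0.064891, -0.310497) = 2.935568 rad = 168.196°.
λ₂ = 99.924° + 168.196° = 268.120°, normalized to (−180°, 180°] → -91.880°.
The forward bearing on arrival equals the back-azimuth from the destination plus 180°.
Back-azimuth from P₂ (-15.028°, -91.880°) to P₁ (-70.826°, 99.924°), with Δλ' = λ₁ − λ₂ = 191.804°: atan2( sin Δλ' cos φ₁ , cos φ₂ sin φ₁ − sin φ₂ cos φ₁ cos Δλ' ) = 183.861°.
Final bearing = (183.861° + 180°) mod 360° = 3.861°.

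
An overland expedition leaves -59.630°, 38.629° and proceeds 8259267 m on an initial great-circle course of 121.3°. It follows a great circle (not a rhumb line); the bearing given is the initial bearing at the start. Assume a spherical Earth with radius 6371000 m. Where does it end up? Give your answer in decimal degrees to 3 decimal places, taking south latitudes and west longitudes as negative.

δ = 8259267/6371000 = 1.296385 rad (74.2774°).
Start latitude φ₁ = -1.040740 rad; initial bearing θ = 2.117084 rad.
sin φ₂ = sin φ₁ cos δ + cos φ₁ sin δ cos θ = (-0.862779)(0.270981) + (0.505582)(0.962585)(-0.519519) = -0.486628
φ₂ = asin(-0.486628) = -0.508226 rad = -29.119°.
Then Δλ = atan2(0.415836, -0.148872) = 1.914586 rad, from sin θ sin δ cos φ₁ over cos δ − sin φ₁ sin φ₂.
λ₂ = 38.629° + 109.698° = 148.327°.

latitude -29.119°, longitude 148.327°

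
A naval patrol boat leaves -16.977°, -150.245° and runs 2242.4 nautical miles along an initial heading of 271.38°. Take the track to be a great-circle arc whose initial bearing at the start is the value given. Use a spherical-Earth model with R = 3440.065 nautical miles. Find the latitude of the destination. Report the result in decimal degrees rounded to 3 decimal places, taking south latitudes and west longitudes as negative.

latitude -12.600°

The arc subtends δ = 2242.4/3440.065 = 0.651848 rad at the centre.
With φ₁ = -16.977° = -0.296305 rad and θ = 271.38° = 4.736475 rad:
Applying the spherical law of cosines for sides, sin φ₂ = sin φ₁ cos δ + cos φ₁ sin δ cos θ = -0.218146, so φ₂ = -12.600°.
For the longitude increment, Δλ = atan2( sin θ sin δ cos φ₁, cos δ − sin φ₁ sin φ₂ ) = atan2(-0.580052, 0.731268) = -38.422°.
λ₂ = -150.245° + -38.422° = -188.667°, normalized to (−180°, 180°] → 171.333°.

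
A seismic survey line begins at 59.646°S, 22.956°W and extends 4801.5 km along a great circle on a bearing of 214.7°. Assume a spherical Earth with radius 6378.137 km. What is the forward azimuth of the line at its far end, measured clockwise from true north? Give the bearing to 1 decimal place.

final bearing 314.9°

δ = 4801.5/6378.137 = 0.752806 rad (43.1326°).
Converting: φ₁ = -1.041019 rad, θ = 3.747222 rad.
Destination latitude: φ₂ = arcsin( sin φ₁ cos δ + cos φ₁ sin δ cos θ ) = arcsin(-0.913783) = -66.034°.
For the longitude increment, Δλ = atan2( sin θ sin δ cos φ₁, cos δ − sin φ₁ sin φ₂ ) = atan2(-0.196684, -0.058748) = -106.631°.
λ₂ = λ₁ + Δλ = -129.587°.
The forward bearing on arrival equals the back-azimuth from the destination plus 180°.
Back-azimuth from P₂ (-66.0°, -129.6°) to P₁ (-59.6°, -23.0°), with Δλ' = λ₁ − λ₂ = 106.6°: atan2( sin Δλ' cos φ₁ , cos φ₂ sin φ₁ − sin φ₂ cos φ₁ cos Δλ' ) = 134.9°.
Final bearing = (134.9° + 180°) mod 360° = 314.9°.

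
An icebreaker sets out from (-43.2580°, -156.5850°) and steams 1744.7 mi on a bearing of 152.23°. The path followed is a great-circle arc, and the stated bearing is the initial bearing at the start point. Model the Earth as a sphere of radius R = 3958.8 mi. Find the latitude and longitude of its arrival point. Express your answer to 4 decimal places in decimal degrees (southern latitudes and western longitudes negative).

latitude -63.4691°, longitude -130.1640°

Angular distance δ = d/R = 1744.7 / 3958.8 = 0.440714 rad.
With φ₁ = -43.2580° = -0.754995 rad and θ = 152.23° = 2.656915 rad:
Applying the spherical law of cosines for sides, sin φ₂ = sin φ₁ cos δ + cos φ₁ sin δ cos θ = -0.894694, so φ₂ = -63.4691°.
Δλ = atan2( sin θ sin δ cos φ₁ , cos δ − sin φ₁ sin φ₂ ) = atan2(0.144749, 0.291327) = 0.461134 rad = 26.4210°.
λ₂ = λ₁ + Δλ = -130.1640°.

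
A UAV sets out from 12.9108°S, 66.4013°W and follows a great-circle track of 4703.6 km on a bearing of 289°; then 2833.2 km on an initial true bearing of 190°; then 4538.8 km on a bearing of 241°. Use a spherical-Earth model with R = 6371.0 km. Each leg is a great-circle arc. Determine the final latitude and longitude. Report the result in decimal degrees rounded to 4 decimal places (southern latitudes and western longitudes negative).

Apply the spherical direct solution leg by leg, carrying full precision between legs.
Leg 1: from (-12.9108°, -66.4013°), δ = 4703.6/6371 = 0.738283 rad, θ = 289° → φ = 2.7694°, λ = -105.9769°.
Leg 2: from (2.7694°, -105.9769°), δ = 2833.2/6371 = 0.444703 rad, θ = 190° → φ = -22.3053°, λ = -110.6082°.
Leg 3: from (-22.3053°, -110.6082°), δ = 4538.8/6371 = 0.712416 rad, θ = 241° → φ = -35.4802°, λ = -155.2015°.

latitude -35.4802°, longitude -155.2015°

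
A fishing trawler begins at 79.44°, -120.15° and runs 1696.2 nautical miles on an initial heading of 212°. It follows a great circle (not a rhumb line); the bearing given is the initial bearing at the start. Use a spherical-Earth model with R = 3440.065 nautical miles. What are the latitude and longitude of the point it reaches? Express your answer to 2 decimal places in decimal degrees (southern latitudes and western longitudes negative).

Central angle δ = d/R = 0.493072 rad.
With φ₁ = 79.44° = 1.386490 rad and θ = 212° = 3.700098 rad:
Applying the spherical law of cosines for sides, sin φ₂ = sin φ₁ cos δ + cos φ₁ sin δ cos θ = 0.792399, so φ₂ = 52.41°.
Δλ = atan2( sin θ sin δ cos φ₁ , cos δ − sin φ₁ sin φ₂ ) = atan2(-0.045968, 0.101904) = -0.423763 rad = -24.28°.
Hence λ₂ = -120.15° + -24.28° = -144.43°.

latitude 52.41°, longitude -144.43°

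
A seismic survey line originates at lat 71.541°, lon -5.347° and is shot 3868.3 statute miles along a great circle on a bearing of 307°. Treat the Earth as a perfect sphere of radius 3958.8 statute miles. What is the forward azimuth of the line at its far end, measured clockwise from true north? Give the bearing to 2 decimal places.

The arc subtends δ = 3868.3/3958.8 = 0.977140 rad at the centre.
Start latitude φ₁ = 1.248626 rad; initial bearing θ = 5.358161 rad.
Destination latitude: φ₂ = arcsin( sin φ₁ cos δ + cos φ₁ sin δ cos θ ) = arcsin(0.688562) = 43.516°.
Then Δλ = atan2(-0.209603, -0.093740) = -1.991343 rad, from sin θ sin δ cos φ₁ over cos δ − sin φ₁ sin φ₂.
λ₂ = λ₁ + Δλ = -119.443°.
The forward bearing on arrival equals the back-azimuth from the destination plus 180°.
Back-azimuth from P₂ (43.52°, -119.44°) to P₁ (71.54°, -5.35°), with Δλ' = λ₁ − λ₂ = 114.10°: atan2( sin Δλ' cos φ₁ , cos φ₂ sin φ₁ − sin φ₂ cos φ₁ cos Δλ' ) = 20.41°.
Final bearing = (20.41° + 180°) mod 360° = 200.41°.

final bearing 200.41°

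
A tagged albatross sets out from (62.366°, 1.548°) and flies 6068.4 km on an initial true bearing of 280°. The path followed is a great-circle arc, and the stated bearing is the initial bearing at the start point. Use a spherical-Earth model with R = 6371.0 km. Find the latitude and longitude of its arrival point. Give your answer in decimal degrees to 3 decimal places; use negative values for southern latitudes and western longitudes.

The arc subtends δ = 6068.4/6371 = 0.952504 rad at the centre.
Converting: φ₁ = 1.088492 rad, θ = 4.886922 rad.
sin φ₂ = sin φ₁ cos δ + cos φ₁ sin δ cos θ = (0.885928)(0.579645) + (0.463822)(0.814869)(0.173648) = 0.579155
φ₂ = asin(0.579155) = 0.617692 rad = 35.391°.
For the longitude increment, Δλ = atan2( sin θ sin δ cos φ₁, cos δ − sin φ₁ sin φ₂ ) = atan2(-0.372212, 0.066555) = -79.862°.
Hence λ₂ = 1.548° + -79.862° = -78.314°.

latitude 35.391°, longitude -78.314°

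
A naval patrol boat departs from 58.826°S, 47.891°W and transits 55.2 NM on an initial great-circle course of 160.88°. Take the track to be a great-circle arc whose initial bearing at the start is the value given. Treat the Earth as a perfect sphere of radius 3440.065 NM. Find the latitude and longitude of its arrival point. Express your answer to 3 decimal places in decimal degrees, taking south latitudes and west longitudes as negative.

Central angle δ = d/R = 0.016046 rad.
With φ₁ = -58.826° = -1.026707 rad and θ = 160.88° = 2.807886 rad:
sin φ₂ = sin φ₁ cos δ + cos φ₁ sin δ cos θ = (-0.855599)(0.999871) + (0.517639)(0.016046)(-0.944835) = -0.863337
φ₂ = asin(-0.863337) = -1.041845 rad = -59.693°.
Δλ = atan2( sin θ sin δ cos φ₁ , cos δ − sin φ₁ sin φ₂ ) = atan2(0.002721, 0.261201) = 0.010415 rad = 0.597°.
Hence λ₂ = -47.891° + 0.597° = -47.294°.

latitude -59.693°, longitude -47.294°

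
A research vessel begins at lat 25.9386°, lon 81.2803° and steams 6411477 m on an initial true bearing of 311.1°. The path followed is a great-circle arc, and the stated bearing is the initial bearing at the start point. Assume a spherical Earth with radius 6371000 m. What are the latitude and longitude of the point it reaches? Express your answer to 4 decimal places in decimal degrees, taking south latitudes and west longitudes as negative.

Central angle δ = d/R = 1.006353 rad.
Converting: φ₁ = 0.452714 rad, θ = 5.429719 rad.
Applying the spherical law of cosines for sides, sin φ₂ = sin φ₁ cos δ + cos φ₁ sin δ cos θ = 0.733447, so φ₂ = 47.1761°.
For the longitude increment, Δλ = atan2( sin θ sin δ cos φ₁, cos δ − sin φ₁ sin φ₂ ) = atan2(-0.572539, 0.214130) = -69.4942°.
Hence λ₂ = 81.2803° + -69.4942° = 11.7861°.

latitude 47.1761°, longitude 11.7861°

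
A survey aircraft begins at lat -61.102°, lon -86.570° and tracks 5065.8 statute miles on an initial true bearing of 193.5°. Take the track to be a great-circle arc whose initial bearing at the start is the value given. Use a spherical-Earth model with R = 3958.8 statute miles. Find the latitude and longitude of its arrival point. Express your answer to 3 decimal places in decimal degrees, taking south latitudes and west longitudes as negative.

Angular distance δ = d/R = 5065.8 / 3958.8 = 1.279630 rad.
Start latitude φ₁ = -1.066431 rad; initial bearing θ = 3.377212 rad.
Destination latitude: φ₂ = arcsin( sin φ₁ cos δ + cos φ₁ sin δ cos θ ) = arcsin(-0.701445) = -44.543°.
Then Δλ = atan2(-0.108065, -0.327033) = -2.822449 rad, from sin θ sin δ cos φ₁ over cos δ − sin φ₁ sin φ₂.
λ₂ = -86.570° + -161.714° = -248.284°, normalized to (−180°, 180°] → 111.716°.

latitude -44.543°, longitude 111.716°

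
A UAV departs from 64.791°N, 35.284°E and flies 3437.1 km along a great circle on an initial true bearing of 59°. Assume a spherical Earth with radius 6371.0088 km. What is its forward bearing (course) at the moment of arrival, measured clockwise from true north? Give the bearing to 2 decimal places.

The arc subtends δ = 3437.1/6371.0088 = 0.539491 rad at the centre.
Start latitude φ₁ = 1.130816 rad; initial bearing θ = 1.029744 rad.
Applying the spherical law of cosines for sides, sin φ₂ = sin φ₁ cos δ + cos φ₁ sin δ cos θ = 0.888945, so φ₂ = 62.741°.
For the longitude increment, Δλ = atan2( sin θ sin δ cos φ₁, cos δ − sin φ₁ sin φ₂ ) = atan2(0.187544, 0.053688) = 74.025°.
λ₂ = λ₁ + Δλ = 109.309°.
The forward bearing on arrival equals the back-azimuth from the destination plus 180°.
Back-azimuth from P₂ (62.74°, 109.31°) to P₁ (64.79°, 35.28°), with Δλ' = λ₁ − λ₂ = -74.03°: atan2( sin Δλ' cos φ₁ , cos φ₂ sin φ₁ − sin φ₂ cos φ₁ cos Δλ' ) = 307.15°.
Final bearing = (307.15° + 180°) mod 360° = 127.15°.

final bearing 127.15°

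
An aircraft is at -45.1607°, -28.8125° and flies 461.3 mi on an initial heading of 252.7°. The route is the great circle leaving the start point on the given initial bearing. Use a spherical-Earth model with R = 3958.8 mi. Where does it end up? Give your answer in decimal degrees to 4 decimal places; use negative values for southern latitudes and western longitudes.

latitude -46.7739°, longitude -38.1399°

Angular distance δ = d/R = 461.3 / 3958.8 = 0.116525 rad.
Converting: φ₁ = -0.788203 rad, θ = 4.410447 rad.
sin φ₂ = sin φ₁ cos δ + cos φ₁ sin δ cos θ = (-0.709087)(0.993219) + (0.705121)(0.116262)(-0.297375) = -0.728657
φ₂ = asin(-0.728657) = -0.816359 rad = -46.7739°.
Then Δλ = atan2(-0.078270, 0.476537) = -0.162794 rad, from sin θ sin δ cos φ₁ over cos δ − sin φ₁ sin φ₂.
λ₂ = λ₁ + Δλ = -38.1399°.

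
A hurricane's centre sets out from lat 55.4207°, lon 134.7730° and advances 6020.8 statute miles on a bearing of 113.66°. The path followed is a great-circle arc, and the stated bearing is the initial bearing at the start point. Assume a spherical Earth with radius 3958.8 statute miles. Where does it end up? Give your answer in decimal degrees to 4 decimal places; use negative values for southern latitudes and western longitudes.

The arc subtends δ = 6020.8/3958.8 = 1.520865 rad at the centre.
Converting: φ₁ = 0.967274 rad, θ = 1.983741 rad.
Applying the spherical law of cosines for sides, sin φ₂ = sin φ₁ cos δ + cos φ₁ sin δ cos θ = -0.186384, so φ₂ = -10.7418°.
For the longitude increment, Δλ = atan2( sin θ sin δ cos φ₁, cos δ − sin φ₁ sin φ₂ ) = atan2(0.519192, 0.203368) = 68.6097°.
λ₂ = 134.7730° + 68.6097° = 203.3827°, normalized to (−180°, 180°] → -156.6173°.

latitude -10.7418°, longitude -156.6173°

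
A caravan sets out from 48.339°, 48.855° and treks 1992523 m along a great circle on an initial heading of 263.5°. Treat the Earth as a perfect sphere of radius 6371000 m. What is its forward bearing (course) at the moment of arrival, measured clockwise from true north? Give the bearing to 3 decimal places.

final bearing 245.466°

δ = 1992523/6371000 = 0.312749 rad (17.9192°).
With φ₁ = 48.339° = 0.843675 rad and θ = 263.5° = 4.598943 rad:
sin φ₂ = sin φ₁ cos δ + cos φ₁ sin δ cos θ = (0.747091)(0.951491) + (0.664722)(0.307675)(-0.113203) = 0.687698
φ₂ = asin(0.687698) = 0.758314 rad = 43.448°.
Δλ = atan2( sin θ sin δ cos φ₁ , cos δ − sin φ₁ sin φ₂ ) = atan2(-0.203204, 0.437718) = -0.434628 rad = -24.902°.
λ₂ = λ₁ + Δλ = 23.953°.
The forward bearing on arrival equals the back-azimuth from the destination plus 180°.
Back-azimuth from P₂ (43.448°, 23.953°) to P₁ (48.339°, 48.855°), with Δλ' = λ₁ − λ₂ = 24.902°: atan2( sin Δλ' cos φ₁ , cos φ₂ sin φ₁ − sin φ₂ cos φ₁ cos Δλ' ) = 65.466°.
Final bearing = (65.466° + 180°) mod 360° = 245.466°.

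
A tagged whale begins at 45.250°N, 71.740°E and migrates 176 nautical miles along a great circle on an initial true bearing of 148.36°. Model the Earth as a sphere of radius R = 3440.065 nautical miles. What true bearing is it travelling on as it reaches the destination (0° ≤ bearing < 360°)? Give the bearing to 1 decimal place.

Angular distance δ = d/R = 176 / 3440.065 = 0.051162 rad.
Start latitude φ₁ = 0.789761 rad; initial bearing θ = 2.589370 rad.
Destination latitude: φ₂ = arcsin( sin φ₁ cos δ + cos φ₁ sin δ cos θ ) = arcsin(0.678605) = 42.735°.
Then Δλ = atan2(0.018886, 0.516756) = 0.036532 rad, from sin θ sin δ cos φ₁ over cos δ − sin φ₁ sin φ₂.
Hence λ₂ = 71.740° + 2.093° = 73.833°.
The forward bearing on arrival equals the back-azimuth from the destination plus 180°.
Back-azimuth from P₂ (42.7°, 73.8°) to P₁ (45.2°, 71.7°), with Δλ' = λ₁ − λ₂ = -2.1°: atan2( sin Δλ' cos φ₁ , cos φ₂ sin φ₁ − sin φ₂ cos φ₁ cos Δλ' ) = 329.8°.
Final bearing = (329.8° + 180°) mod 360° = 149.8°.

final bearing 149.8°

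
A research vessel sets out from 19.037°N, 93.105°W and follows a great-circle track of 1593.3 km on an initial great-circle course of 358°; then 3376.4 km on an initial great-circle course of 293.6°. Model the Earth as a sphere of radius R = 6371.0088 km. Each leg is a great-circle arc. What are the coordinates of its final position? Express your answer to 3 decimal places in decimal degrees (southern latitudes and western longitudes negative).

latitude 40.050°, longitude -130.936°

Apply the spherical direct solution leg by leg, carrying full precision between legs.
Leg 1: from (19.037°, -93.105°), δ = 1593.3/6371.0088 = 0.250086 rad, θ = 358° → φ = 33.356°, λ = -93.697°.
Leg 2: from (33.356°, -93.697°), δ = 3376.4/6371.0088 = 0.529963 rad, θ = 293.6° → φ = 40.050°, λ = -130.936°.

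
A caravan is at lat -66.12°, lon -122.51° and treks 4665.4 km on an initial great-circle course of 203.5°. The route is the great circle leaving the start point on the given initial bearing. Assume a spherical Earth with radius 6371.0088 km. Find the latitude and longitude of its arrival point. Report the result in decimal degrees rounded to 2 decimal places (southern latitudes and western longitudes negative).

latitude -68.15°, longitude 103.25°

Angular distance δ = d/R = 4665.4 / 6371.0088 = 0.732286 rad.
Start latitude φ₁ = -1.154012 rad; initial bearing θ = 3.551745 rad.
sin φ₂ = sin φ₁ cos δ + cos φ₁ sin δ cos θ = (-0.914395)(0.743648) + (0.404822)(0.668571)(-0.917060) = -0.928193
φ₂ = asin(-0.928193) = -1.189527 rad = -68.15°.
Then Δλ = atan2(-0.107922, -0.105087) = -2.342885 rad, from sin θ sin δ cos φ₁ over cos δ − sin φ₁ sin φ₂.
λ₂ = -122.51° + -134.24° = -256.75°, normalized to (−180°, 180°] → 103.25°.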